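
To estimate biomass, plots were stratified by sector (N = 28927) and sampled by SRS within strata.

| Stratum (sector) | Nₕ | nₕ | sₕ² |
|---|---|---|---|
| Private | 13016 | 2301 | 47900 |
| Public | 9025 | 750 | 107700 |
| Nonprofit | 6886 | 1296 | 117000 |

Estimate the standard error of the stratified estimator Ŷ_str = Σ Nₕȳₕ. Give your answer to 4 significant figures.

130800

Var(Ŷ_str) = Σₕ Nₕ²(1 − fₕ)sₕ²/nₕ.
Private: 13016²·(1 − 2301/13016)·47900/2301 = 2.9032779 × 10^9.
Public: 9025²·(1 − 750/9025)·107700/750 = 1.0724317 × 10^10.
Nonprofit: 6886²·(1 − 1296/6886)·117000/1296 = 3.475039 × 10^9.
Sum = 1.7102634 × 10^10.
SE = √(1.7102634 × 10^10) = 130800.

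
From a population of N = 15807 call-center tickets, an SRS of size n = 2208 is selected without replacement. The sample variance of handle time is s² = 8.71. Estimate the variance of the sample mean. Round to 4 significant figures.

Under SRS without replacement, Var(ȳ) = (1 − f)·s²/n with f = n/N = 2208/15807 = 0.13968495.
Var(ȳ) = (1 − 0.13968495)·8.71/2208 = 0.86031505·0.0039447464 = 0.0033937247.

0.003394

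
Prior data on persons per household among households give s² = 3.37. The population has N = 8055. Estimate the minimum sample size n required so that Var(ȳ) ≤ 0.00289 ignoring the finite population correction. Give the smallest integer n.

1167

Without fpc, n₀ = s²/D = 3.37/0.00289 = 1166.0900.
Rounding up, n = 1167.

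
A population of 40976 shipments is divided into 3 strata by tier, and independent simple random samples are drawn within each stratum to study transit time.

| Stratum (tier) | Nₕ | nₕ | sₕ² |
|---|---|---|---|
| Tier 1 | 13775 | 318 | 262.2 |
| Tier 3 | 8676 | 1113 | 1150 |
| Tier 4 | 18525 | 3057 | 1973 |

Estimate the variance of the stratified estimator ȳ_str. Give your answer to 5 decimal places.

Var(ȳ_str) = Σₕ Wₕ²(1 − fₕ)sₕ²/nₕ with Wₕ = Nₕ/N, N = 40976.
Tier 1: Wₕ = 0.33617239; term = 0.33617239²·(1 − 0.02308530)·262.2/318 = 0.091030369.
Tier 3: Wₕ = 0.21173370; term = 0.21173370²·(1 − 0.12828492)·1150/1113 = 0.040379152.
Tier 4: Wₕ = 0.45209391; term = 0.45209391²·(1 − 0.16502024)·1973/3057 = 0.11014503.
Sum = 0.24155455.

0.24155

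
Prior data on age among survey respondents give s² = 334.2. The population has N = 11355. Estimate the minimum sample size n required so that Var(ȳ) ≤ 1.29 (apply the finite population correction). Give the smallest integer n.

254

Without fpc, n₀ = s²/D = 334.2/1.29 = 259.0698.
With fpc, (1 − n/N)·s²/n ≤ D requires n ≥ n₀/(1 + n₀/N) = 259.0698/(1 + 259.0698/11355) = 253.2908.
Rounding up, n = 254.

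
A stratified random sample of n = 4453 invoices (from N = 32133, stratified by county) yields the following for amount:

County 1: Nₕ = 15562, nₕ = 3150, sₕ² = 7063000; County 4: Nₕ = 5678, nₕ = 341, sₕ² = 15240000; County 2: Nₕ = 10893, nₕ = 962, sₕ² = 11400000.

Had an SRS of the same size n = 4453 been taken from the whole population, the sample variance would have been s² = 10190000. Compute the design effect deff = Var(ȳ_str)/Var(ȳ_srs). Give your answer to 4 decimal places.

1.5080

Var(ȳ_str) = Σ Wₕ²(1−fₕ)sₕ²/nₕ with Wₕ = Nₕ/32133:
  County 1: (15562/32133)²·(1−3150/15562)·7063000/3150 = 419.45298
  County 4: (5678/32133)²·(1−341/5678)·15240000/341 = 1311.6581
  County 2: (10893/32133)²·(1−962/10893)·11400000/962 = 1241.56
  → Var(ȳ_str) = 2972.6711.
Var(ȳ_srs) = (1 − 4453/32133)·10190000/4453 = 1971.2255.
deff = 2972.6711 / 1971.2255 = 1.5080.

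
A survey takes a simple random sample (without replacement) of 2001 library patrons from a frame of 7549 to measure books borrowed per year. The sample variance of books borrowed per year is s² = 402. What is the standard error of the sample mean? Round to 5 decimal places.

0.38425

Under SRS without replacement, Var(ȳ) = (1 − f)·s²/n with f = n/N = 2001/7549 = 0.26506822.
Var(ȳ) = (1 − 0.26506822)·402/2001 = 0.73493178·0.20089955 = 0.14764746.
SE(ȳ) = √(0.14764746) = 0.38425.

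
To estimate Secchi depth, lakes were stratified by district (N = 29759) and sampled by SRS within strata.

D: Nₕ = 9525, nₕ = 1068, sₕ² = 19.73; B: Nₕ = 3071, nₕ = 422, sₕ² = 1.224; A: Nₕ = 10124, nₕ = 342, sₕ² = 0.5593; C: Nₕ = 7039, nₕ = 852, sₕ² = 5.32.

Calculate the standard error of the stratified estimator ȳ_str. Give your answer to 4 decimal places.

Var(ȳ_str) = Σₕ Wₕ²(1 − fₕ)sₕ²/nₕ with Wₕ = Nₕ/N, N = 29759.
D: Wₕ = 0.32007124; term = 0.32007124²·(1 − 0.11212598)·19.73/1068 = 0.0016803528.
B: Wₕ = 0.10319567; term = 0.10319567²·(1 − 0.13741452)·1.224/422 = 2.6643672 × 10^-5.
A: Wₕ = 0.34019960; term = 0.34019960²·(1 − 0.03378111)·0.5593/342 = 1.8287816 × 10^-4.
C: Wₕ = 0.23653349; term = 0.23653349²·(1 − 0.12103992)·5.32/852 = 3.0706227 × 10^-4.
Sum = 0.0021969369.
SE = √(0.0021969369) = 0.0469.

0.0469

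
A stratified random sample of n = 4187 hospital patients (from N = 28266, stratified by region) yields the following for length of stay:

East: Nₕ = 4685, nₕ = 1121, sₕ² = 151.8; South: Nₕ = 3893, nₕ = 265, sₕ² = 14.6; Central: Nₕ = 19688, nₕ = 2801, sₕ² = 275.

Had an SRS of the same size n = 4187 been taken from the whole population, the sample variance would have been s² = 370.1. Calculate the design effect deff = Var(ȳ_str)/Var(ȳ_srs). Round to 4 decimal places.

Var(ȳ_str) = Σ Wₕ²(1−fₕ)sₕ²/nₕ with Wₕ = Nₕ/28266:
  East: (4685/28266)²·(1−1121/4685)·151.8/1121 = 0.002829989
  South: (3893/28266)²·(1−265/3893)·14.6/265 = 9.7393496 × 10^-4
  Central: (19688/28266)²·(1−2801/19688)·275/2801 = 0.040854978
  → Var(ȳ_str) = 0.044658902.
Var(ȳ_srs) = (1 − 4187/28266)·370.1/4187 = 0.075299175.
deff = 0.044658902 / 0.075299175 = 0.5931.

0.5931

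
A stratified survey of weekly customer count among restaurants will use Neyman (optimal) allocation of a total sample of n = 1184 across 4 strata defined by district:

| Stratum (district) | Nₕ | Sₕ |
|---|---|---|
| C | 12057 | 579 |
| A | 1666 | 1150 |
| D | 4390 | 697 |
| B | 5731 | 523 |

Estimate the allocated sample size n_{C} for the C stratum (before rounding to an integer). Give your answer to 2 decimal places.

Neyman allocation: nₕ = n·NₕSₕ / Σⱼ NⱼSⱼ.
Σ NⱼSⱼ = 12057·579 + 1666·1150 + 4390·697 + 5731·523 = 1.4954046 × 10^7.
n_{C} = 1184·12057·579 / (1.4954046 × 10^7) = 552.73.

552.73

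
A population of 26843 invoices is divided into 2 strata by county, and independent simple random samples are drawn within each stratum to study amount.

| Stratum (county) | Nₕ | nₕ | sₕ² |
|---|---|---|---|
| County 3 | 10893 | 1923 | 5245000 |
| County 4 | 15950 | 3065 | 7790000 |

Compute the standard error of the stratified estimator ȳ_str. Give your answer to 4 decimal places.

33.0875

Var(ȳ_str) = Σₕ Wₕ²(1 − fₕ)sₕ²/nₕ with Wₕ = Nₕ/N, N = 26843.
County 3: Wₕ = 0.40580412; term = 0.40580412²·(1 − 0.17653539)·5245000/1923 = 369.86569.
County 4: Wₕ = 0.59419588; term = 0.59419588²·(1 − 0.19216301)·7790000/3065 = 724.91984.
Sum = 1094.7855.
SE = √(1094.7855) = 33.0875.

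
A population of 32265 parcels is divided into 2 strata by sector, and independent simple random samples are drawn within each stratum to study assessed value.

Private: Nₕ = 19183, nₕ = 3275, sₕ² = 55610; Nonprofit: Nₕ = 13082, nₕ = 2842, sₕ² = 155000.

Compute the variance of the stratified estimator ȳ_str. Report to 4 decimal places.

Var(ȳ_str) = Σₕ Wₕ²(1 − fₕ)sₕ²/nₕ with Wₕ = Nₕ/N, N = 32265.
Private: Wₕ = 0.59454517; term = 0.59454517²·(1 − 0.17072408)·55610/3275 = 4.9774896.
Nonprofit: Wₕ = 0.40545483; term = 0.40545483²·(1 − 0.21724507)·155000/2842 = 7.0180812.
Sum = 11.995571.

11.9956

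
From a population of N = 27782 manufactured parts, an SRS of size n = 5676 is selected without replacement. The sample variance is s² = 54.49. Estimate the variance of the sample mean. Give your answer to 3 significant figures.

Under SRS without replacement, Var(ȳ) = (1 − f)·s²/n with f = n/N = 5676/27782 = 0.20430495.
Var(ȳ) = (1 − 0.20430495)·54.49/5676 = 0.79569505·0.0096000705 = 0.0076387286.

0.00764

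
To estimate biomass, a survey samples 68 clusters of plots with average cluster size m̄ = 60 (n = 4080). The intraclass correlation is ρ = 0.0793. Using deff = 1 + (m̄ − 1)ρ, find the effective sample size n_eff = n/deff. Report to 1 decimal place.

deff = 1 + (60 − 1)·0.0793 = 1 + 4.6787 = 5.6787.
n_eff = 4080 / 5.6787 = 718.5.

718.5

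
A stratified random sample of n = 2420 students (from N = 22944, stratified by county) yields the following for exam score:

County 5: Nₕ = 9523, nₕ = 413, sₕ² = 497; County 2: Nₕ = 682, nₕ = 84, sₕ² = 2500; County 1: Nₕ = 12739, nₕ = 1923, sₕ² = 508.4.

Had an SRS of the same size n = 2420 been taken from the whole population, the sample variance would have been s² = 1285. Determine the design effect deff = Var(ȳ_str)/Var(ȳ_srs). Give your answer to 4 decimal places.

0.6117

Var(ȳ_str) = Σ Wₕ²(1−fₕ)sₕ²/nₕ with Wₕ = Nₕ/22944:
  County 5: (9523/22944)²·(1−413/9523)·497/413 = 0.19831713
  County 2: (682/22944)²·(1−84/682)·2500/84 = 0.023057277
  County 1: (12739/22944)²·(1−1923/12739)·508.4/1923 = 0.069197437
  → Var(ȳ_str) = 0.29057184.
Var(ȳ_srs) = (1 − 2420/22944)·1285/2420 = 0.47498581.
deff = 0.29057184 / 0.47498581 = 0.6117.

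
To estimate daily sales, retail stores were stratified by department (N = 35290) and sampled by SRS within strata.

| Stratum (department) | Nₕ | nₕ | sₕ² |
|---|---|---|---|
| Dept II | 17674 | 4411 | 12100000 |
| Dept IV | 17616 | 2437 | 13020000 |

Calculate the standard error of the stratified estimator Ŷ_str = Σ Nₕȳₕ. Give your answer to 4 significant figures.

Var(Ŷ_str) = Σₕ Nₕ²(1 − fₕ)sₕ²/nₕ.
Dept II: 17674²·(1 − 4411/17674)·12100000/4411 = 6.4302067 × 10^11.
Dept IV: 17616²·(1 − 2437/17616)·13020000/2437 = 1.4285844 × 10^12.
Sum = 2.0716051 × 10^12.
SE = √(2.0716051 × 10^12) = 1.439 × 10^6.

1.439 × 10^6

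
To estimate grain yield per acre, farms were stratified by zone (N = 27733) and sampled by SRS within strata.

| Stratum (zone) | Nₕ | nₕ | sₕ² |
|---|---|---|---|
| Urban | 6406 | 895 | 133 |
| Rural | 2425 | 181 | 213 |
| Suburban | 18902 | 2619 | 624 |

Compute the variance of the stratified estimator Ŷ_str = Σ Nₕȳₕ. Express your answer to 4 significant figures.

Var(Ŷ_str) = Σₕ Nₕ²(1 − fₕ)sₕ²/nₕ.
Urban: 6406²·(1 − 895/6406)·133/895 = 5.2462134 × 10^6.
Rural: 2425²·(1 − 181/2425)·213/181 = 6.4037685 × 10^6.
Suburban: 18902²·(1 − 2619/18902)·624/2619 = 7.3331619 × 10^7.
Sum = 8.4981601 × 10^7.

8.498 × 10^7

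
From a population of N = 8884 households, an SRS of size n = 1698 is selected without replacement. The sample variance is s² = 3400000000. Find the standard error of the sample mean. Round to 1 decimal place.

1272.7

Under SRS without replacement, Var(ȳ) = (1 − f)·s²/n with f = n/N = 1698/8884 = 0.19113012.
Var(ȳ) = (1 − 0.19113012)·3400000000/1698 = 0.80886988·2.0023557 × 10^6 = 1.6196452 × 10^6.
SE(ȳ) = √(1.6196452 × 10^6) = 1272.7.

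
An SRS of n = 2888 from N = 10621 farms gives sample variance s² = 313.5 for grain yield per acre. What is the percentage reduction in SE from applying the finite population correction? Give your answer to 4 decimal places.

f = n/N = 2888/10621 = 0.27191413.
SE_no-fpc = √(s²/n) = 0.32947326; SE_fpc = √((1−f)s²/n) = 0.28113277.
Ratio = √(1−f) = 0.85327948. Reduction = 100·(1 − 0.85327948) = 14.6721%.

14.6721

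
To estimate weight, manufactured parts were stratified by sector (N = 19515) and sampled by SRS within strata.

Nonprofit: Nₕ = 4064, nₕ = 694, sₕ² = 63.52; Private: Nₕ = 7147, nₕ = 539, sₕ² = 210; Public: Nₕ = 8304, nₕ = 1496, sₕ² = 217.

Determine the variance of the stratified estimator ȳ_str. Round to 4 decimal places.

Var(ȳ_str) = Σₕ Wₕ²(1 − fₕ)sₕ²/nₕ with Wₕ = Nₕ/N, N = 19515.
Nonprofit: Wₕ = 0.20825006; term = 0.20825006²·(1 − 0.17076772)·63.52/694 = 0.0032915277.
Private: Wₕ = 0.36623110; term = 0.36623110²·(1 − 0.07541626)·210/539 = 0.048315584.
Public: Wₕ = 0.42551883; term = 0.42551883²·(1 − 0.18015414)·217/1496 = 0.021532672.
Sum = 0.073139784.

0.0731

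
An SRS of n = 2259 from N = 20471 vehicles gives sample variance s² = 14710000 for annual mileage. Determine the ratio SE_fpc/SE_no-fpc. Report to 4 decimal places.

f = n/N = 2259/20471 = 0.11035123.
SE_no-fpc = √(s²/n) = 80.695296; SE_fpc = √((1−f)s²/n) = 76.112767.
Ratio = √(1−f) = 0.94321194.

0.9432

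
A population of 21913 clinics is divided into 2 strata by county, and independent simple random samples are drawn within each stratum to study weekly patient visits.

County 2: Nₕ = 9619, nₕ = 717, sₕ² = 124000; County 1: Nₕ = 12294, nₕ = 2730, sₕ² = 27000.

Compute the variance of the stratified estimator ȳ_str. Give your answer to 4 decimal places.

33.2619

Var(ȳ_str) = Σₕ Wₕ²(1 − fₕ)sₕ²/nₕ with Wₕ = Nₕ/N, N = 21913.
County 2: Wₕ = 0.43896317; term = 0.43896317²·(1 − 0.07453997)·124000/717 = 30.840142.
County 1: Wₕ = 0.56103683; term = 0.56103683²·(1 − 0.22205954)·27000/2730 = 2.4217551.
Sum = 33.261897.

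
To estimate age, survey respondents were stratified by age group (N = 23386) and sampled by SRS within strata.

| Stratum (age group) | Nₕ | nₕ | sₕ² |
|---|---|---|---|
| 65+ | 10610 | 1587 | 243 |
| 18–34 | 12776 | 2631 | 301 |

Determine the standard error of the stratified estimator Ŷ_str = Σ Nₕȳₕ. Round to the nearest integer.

Var(Ŷ_str) = Σₕ Nₕ²(1 − fₕ)sₕ²/nₕ.
65+: 10610²·(1 − 1587/10610)·243/1587 = 1.4658708 × 10^7.
18–34: 12776²·(1 − 2631/12776)·301/2631 = 1.4828342 × 10^7.
Sum = 2.948705 × 10^7.
SE = √(2.948705 × 10^7) = 5430.

5430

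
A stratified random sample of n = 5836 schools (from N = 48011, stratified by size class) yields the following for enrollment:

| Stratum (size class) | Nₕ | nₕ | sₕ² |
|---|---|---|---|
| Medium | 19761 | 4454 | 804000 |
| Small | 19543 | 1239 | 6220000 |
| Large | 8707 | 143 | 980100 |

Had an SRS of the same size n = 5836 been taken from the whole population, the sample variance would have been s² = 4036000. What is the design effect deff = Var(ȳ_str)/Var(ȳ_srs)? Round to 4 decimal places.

1.6864

Var(ȳ_str) = Σ Wₕ²(1−fₕ)sₕ²/nₕ with Wₕ = Nₕ/48011:
  Medium: (19761/48011)²·(1−4454/19761)·804000/4454 = 23.687724
  Small: (19543/48011)²·(1−1239/19543)·6220000/1239 = 779.06701
  Large: (8707/48011)²·(1−143/8707)·980100/143 = 221.71652
  → Var(ȳ_str) = 1024.4713.
Var(ȳ_srs) = (1 − 5836/48011)·4036000/5836 = 607.5055.
deff = 1024.4713 / 607.5055 = 1.6864.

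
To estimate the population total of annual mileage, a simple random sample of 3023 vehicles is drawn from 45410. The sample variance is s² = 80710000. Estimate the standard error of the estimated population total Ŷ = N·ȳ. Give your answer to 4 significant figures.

Var(Ŷ) = N²·Var(ȳ) = N²·(1 − n/N)·s²/n.
f = 3023/45410 = 0.06657124; Var(ȳ) = 0.93342876·80710000/3023 = 24921.282.
Var(Ŷ) = 45410² · 24921.282 = 5.1389381 × 10^13.
SE(Ŷ) = √(5.1389381 × 10^13) = 7.169 × 10^6.

7.169 × 10^6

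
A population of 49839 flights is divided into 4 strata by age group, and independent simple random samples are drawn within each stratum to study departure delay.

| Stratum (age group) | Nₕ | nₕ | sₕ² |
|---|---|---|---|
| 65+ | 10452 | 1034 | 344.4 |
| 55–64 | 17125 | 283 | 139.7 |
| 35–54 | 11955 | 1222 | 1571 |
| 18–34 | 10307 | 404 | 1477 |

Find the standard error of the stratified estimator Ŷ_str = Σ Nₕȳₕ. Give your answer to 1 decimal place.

26707.4

Var(Ŷ_str) = Σₕ Nₕ²(1 − fₕ)sₕ²/nₕ.
65+: 10452²·(1 − 1034/10452)·344.4/1034 = 3.2786925 × 10^7.
55–64: 17125²·(1 − 283/17125)·139.7/283 = 1.4237516 × 10^8.
35–54: 11955²·(1 − 1222/11955)·1571/1222 = 1.6495888 × 10^8.
18–34: 10307²·(1 − 404/10307)·1477/404 = 3.7316266 × 10^8.
Sum = 7.1328363 × 10^8.
SE = √(7.1328363 × 10^8) = 26707.4.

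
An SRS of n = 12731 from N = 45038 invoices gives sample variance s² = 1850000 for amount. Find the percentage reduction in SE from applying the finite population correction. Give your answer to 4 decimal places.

15.3048

f = n/N = 12731/45038 = 0.28267241.
SE_no-fpc = √(s²/n) = 12.05465; SE_fpc = √((1−f)s²/n) = 10.209709.
Ratio = √(1−f) = 0.84695194. Reduction = 100·(1 − 0.84695194) = 15.3048%.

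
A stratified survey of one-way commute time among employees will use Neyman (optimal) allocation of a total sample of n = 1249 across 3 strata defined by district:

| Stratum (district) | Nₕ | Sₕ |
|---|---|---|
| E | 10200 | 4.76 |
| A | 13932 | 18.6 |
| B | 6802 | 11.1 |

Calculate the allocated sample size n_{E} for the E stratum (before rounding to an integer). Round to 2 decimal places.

158.25

Neyman allocation: nₕ = n·NₕSₕ / Σⱼ NⱼSⱼ.
Σ NⱼSⱼ = 10200·4.76 + 13932·18.6 + 6802·11.1 = 383189.4.
n_{E} = 1249·10200·4.76 / 383189.4 = 158.25.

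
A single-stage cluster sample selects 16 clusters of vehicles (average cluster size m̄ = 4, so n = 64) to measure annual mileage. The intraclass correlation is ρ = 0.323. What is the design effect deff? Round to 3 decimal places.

1.969

deff = 1 + (4 − 1)·0.323 = 1 + 0.969 = 1.969.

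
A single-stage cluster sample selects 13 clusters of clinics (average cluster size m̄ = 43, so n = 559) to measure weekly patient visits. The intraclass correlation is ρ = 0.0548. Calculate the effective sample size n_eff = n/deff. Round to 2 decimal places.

169.31

deff = 1 + (43 − 1)·0.0548 = 1 + 2.3016 = 3.3016.
n_eff = 559 / 3.3016 = 169.31.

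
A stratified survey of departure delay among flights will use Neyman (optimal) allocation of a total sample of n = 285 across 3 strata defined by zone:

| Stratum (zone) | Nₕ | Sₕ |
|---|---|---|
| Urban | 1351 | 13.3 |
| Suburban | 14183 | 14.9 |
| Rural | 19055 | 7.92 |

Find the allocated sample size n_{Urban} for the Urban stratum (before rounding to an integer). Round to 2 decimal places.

Neyman allocation: nₕ = n·NₕSₕ / Σⱼ NⱼSⱼ.
Σ NⱼSⱼ = 1351·13.3 + 14183·14.9 + 19055·7.92 = 380210.6.
n_{Urban} = 285·1351·13.3 / 380210.6 = 13.47.

13.47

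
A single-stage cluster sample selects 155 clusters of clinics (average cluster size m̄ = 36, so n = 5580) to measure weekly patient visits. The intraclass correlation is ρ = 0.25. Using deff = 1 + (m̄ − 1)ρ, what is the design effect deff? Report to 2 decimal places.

9.75

deff = 1 + (36 − 1)·0.25 = 1 + 8.75 = 9.75.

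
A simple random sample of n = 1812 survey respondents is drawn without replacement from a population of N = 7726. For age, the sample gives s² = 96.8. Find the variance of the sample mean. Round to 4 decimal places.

Under SRS without replacement, Var(ȳ) = (1 − f)·s²/n with f = n/N = 1812/7726 = 0.23453275.
Var(ȳ) = (1 − 0.23453275)·96.8/1812 = 0.76546725·0.053421634 = 0.040892511.

0.0409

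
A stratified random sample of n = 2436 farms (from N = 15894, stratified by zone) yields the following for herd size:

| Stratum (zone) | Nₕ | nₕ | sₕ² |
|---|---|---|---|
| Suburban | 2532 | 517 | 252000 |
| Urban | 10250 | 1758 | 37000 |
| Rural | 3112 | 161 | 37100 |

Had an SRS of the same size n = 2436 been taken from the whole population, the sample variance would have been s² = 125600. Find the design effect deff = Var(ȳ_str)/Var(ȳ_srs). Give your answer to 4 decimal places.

0.5835

Var(ȳ_str) = Σ Wₕ²(1−fₕ)sₕ²/nₕ with Wₕ = Nₕ/15894:
  Suburban: (2532/15894)²·(1−517/2532)·252000/517 = 9.8442432
  Urban: (10250/15894)²·(1−1758/10250)·37000/1758 = 7.2518746
  Rural: (3112/15894)²·(1−161/3112)·37100/161 = 8.3770366
  → Var(ȳ_str) = 25.473154.
Var(ȳ_srs) = (1 − 2436/15894)·125600/2436 = 43.657581.
deff = 25.473154 / 43.657581 = 0.5835.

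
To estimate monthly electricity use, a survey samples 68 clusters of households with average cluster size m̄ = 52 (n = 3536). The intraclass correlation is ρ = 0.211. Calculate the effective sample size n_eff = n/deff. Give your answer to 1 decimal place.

300.7

deff = 1 + (52 − 1)·0.211 = 1 + 10.761 = 11.761.
n_eff = 3536 / 11.761 = 300.7.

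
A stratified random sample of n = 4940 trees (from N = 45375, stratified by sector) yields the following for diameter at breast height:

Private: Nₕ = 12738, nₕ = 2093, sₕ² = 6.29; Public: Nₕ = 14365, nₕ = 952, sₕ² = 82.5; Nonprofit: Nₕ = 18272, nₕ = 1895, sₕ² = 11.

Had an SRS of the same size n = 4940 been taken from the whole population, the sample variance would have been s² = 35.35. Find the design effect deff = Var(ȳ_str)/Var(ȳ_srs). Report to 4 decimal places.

Var(ȳ_str) = Σ Wₕ²(1−fₕ)sₕ²/nₕ with Wₕ = Nₕ/45375:
  Private: (12738/45375)²·(1−2093/12738)·6.29/2093 = 1.9792245 × 10^-4
  Public: (14365/45375)²·(1−952/14365)·82.5/952 = 0.0081098959
  Nonprofit: (18272/45375)²·(1−1895/18272)·11/1895 = 8.4366616 × 10^-4
  → Var(ȳ_str) = 0.0091514845.
Var(ȳ_srs) = (1 − 4940/45375)·35.35/4940 = 0.0063768071.
deff = 0.0091514845 / 0.0063768071 = 1.4351.

1.4351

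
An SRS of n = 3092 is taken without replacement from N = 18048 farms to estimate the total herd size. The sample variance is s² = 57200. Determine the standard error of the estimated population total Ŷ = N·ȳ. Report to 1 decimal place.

70664.4

Var(Ŷ) = N²·Var(ȳ) = N²·(1 − n/N)·s²/n.
f = 3092/18048 = 0.17132092; Var(ȳ) = 0.82867908·57200/3092 = 15.330027.
Var(Ŷ) = 18048² · 15.330027 = 4.9934544 × 10^9.
SE(Ŷ) = √(4.9934544 × 10^9) = 70664.4.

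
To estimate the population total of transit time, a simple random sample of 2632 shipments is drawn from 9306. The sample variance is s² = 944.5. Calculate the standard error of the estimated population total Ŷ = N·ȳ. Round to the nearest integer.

Var(Ŷ) = N²·Var(ȳ) = N²·(1 − n/N)·s²/n.
f = 2632/9306 = 0.28282828; Var(ȳ) = 0.71717172·944.5/2632 = 0.25735892.
Var(Ŷ) = 9306² · 0.25735892 = 2.2287704 × 10^7.
SE(Ŷ) = √(2.2287704 × 10^7) = 4721.

4721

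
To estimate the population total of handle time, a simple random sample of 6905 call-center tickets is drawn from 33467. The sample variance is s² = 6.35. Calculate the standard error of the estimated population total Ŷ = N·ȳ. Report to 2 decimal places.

Var(Ŷ) = N²·Var(ȳ) = N²·(1 − n/N)·s²/n.
f = 6905/33467 = 0.20632265; Var(ȳ) = 0.79367735·6.35/6905 = 7.2988432 × 10^-4.
Var(Ŷ) = 33467² · (7.2988432 × 10^-4) = 817499.7.
SE(Ŷ) = √(817499.7) = 904.16.

904.16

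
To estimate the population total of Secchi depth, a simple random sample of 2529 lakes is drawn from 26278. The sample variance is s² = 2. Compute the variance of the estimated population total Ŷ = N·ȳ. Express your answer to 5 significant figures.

493540

Var(Ŷ) = N²·Var(ȳ) = N²·(1 − n/N)·s²/n.
f = 2529/26278 = 0.09624020; Var(ȳ) = 0.90375980·2/2529 = 7.1471712 × 10^-4.
Var(Ŷ) = 26278² · (7.1471712 × 10^-4) = 493535.96.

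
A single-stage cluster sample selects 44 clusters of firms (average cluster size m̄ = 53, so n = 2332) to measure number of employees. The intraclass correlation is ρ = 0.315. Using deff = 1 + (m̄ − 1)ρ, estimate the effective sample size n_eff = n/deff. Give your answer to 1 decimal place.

deff = 1 + (53 − 1)·0.315 = 1 + 16.38 = 17.38.
n_eff = 2332 / 17.38 = 134.2.

134.2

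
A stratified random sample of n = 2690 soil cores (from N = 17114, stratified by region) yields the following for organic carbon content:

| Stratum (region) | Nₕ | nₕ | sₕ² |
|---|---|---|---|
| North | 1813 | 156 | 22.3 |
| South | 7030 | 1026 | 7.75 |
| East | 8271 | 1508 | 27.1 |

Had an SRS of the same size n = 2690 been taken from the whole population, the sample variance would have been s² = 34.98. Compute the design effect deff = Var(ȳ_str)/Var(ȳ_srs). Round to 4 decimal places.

0.5463

Var(ȳ_str) = Σ Wₕ²(1−fₕ)sₕ²/nₕ with Wₕ = Nₕ/17114:
  North: (1813/17114)²·(1−156/1813)·22.3/156 = 0.0014662145
  South: (7030/17114)²·(1−1026/7030)·7.75/1026 = 0.0010885473
  East: (8271/17114)²·(1−1508/8271)·27.1/1508 = 0.0034321187
  → Var(ȳ_str) = 0.0059868805.
Var(ȳ_srs) = (1 − 2690/17114)·34.98/2690 = 0.010959777.
deff = 0.0059868805 / 0.010959777 = 0.5463.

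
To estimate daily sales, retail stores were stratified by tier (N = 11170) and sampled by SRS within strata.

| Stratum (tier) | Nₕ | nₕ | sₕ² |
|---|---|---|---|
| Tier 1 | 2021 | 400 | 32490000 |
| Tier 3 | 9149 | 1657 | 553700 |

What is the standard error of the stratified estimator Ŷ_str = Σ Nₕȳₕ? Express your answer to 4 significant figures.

Var(Ŷ_str) = Σₕ Nₕ²(1 − fₕ)sₕ²/nₕ.
Tier 1: 2021²·(1 − 400/2021)·32490000/400 = 2.6609643 × 10^11.
Tier 3: 9149²·(1 − 1657/9149)·553700/1657 = 2.2904637 × 10^10.
Sum = 2.8900107 × 10^11.
SE = √(2.8900107 × 10^11) = 537600.

537600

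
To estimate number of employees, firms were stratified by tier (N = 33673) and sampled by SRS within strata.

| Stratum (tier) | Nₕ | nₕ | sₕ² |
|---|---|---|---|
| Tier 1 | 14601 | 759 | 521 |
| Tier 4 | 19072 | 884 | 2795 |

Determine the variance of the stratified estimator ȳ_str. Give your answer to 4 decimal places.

1.0896

Var(ȳ_str) = Σₕ Wₕ²(1 − fₕ)sₕ²/nₕ with Wₕ = Nₕ/N, N = 33673.
Tier 1: Wₕ = 0.43361150; term = 0.43361150²·(1 − 0.05198274)·521/759 = 0.12235276.
Tier 4: Wₕ = 0.56638850; term = 0.56638850²·(1 − 0.04635067)·2795/884 = 0.96726865.
Sum = 1.0896214.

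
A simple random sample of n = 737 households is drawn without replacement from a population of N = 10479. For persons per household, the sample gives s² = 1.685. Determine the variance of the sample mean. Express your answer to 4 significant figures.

Under SRS without replacement, Var(ȳ) = (1 − f)·s²/n with f = n/N = 737/10479 = 0.07033114.
Var(ȳ) = (1 − 0.07033114)·1.685/737 = 0.92966886·0.0022862958 = 0.002125498.

0.002125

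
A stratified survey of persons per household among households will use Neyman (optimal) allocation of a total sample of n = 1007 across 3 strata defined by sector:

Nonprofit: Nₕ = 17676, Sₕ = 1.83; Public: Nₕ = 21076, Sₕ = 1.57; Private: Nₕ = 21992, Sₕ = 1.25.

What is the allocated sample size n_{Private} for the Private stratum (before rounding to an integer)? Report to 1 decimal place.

Neyman allocation: nₕ = n·NₕSₕ / Σⱼ NⱼSⱼ.
Σ NⱼSⱼ = 17676·1.83 + 21076·1.57 + 21992·1.25 = 92926.4.
n_{Private} = 1007·21992·1.25 / 92926.4 = 297.9.

297.9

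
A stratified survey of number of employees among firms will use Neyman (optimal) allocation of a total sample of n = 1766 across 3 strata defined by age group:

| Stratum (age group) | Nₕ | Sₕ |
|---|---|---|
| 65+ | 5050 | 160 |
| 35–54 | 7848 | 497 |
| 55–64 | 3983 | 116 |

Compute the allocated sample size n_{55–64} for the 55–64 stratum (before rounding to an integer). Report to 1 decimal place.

Neyman allocation: nₕ = n·NₕSₕ / Σⱼ NⱼSⱼ.
Σ NⱼSⱼ = 5050·160 + 7848·497 + 3983·116 = 5.170484 × 10^6.
n_{55–64} = 1766·3983·116 / (5.170484 × 10^6) = 157.8.

157.8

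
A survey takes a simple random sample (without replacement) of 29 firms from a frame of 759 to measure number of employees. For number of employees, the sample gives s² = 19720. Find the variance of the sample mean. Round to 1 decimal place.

654.0

Under SRS without replacement, Var(ȳ) = (1 − f)·s²/n with f = n/N = 29/759 = 0.03820817.
Var(ȳ) = (1 − 0.03820817)·19720/29 = 0.96179183·680 = 654.01845.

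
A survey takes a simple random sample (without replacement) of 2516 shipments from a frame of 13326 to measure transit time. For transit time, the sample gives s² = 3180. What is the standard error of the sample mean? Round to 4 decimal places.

Under SRS without replacement, Var(ȳ) = (1 − f)·s²/n with f = n/N = 2516/13326 = 0.18880384.
Var(ȳ) = (1 − 0.18880384)·3180/2516 = 0.81119616·1.263911 = 1.0252797.
SE(ȳ) = √(1.0252797) = 1.0126.

1.0126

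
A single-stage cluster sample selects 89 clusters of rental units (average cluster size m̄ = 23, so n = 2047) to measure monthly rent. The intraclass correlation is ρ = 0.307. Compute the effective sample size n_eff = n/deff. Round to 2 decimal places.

deff = 1 + (23 − 1)·0.307 = 1 + 6.754 = 7.754.
n_eff = 2047 / 7.754 = 263.99.

263.99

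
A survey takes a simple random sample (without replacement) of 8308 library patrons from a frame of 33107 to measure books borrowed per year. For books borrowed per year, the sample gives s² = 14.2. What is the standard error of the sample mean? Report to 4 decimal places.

0.0358

Under SRS without replacement, Var(ȳ) = (1 − f)·s²/n with f = n/N = 8308/33107 = 0.25094391.
Var(ȳ) = (1 − 0.25094391)·14.2/8308 = 0.74905609·0.001709196 = 0.0012802836.
SE(ȳ) = √(0.0012802836) = 0.0358.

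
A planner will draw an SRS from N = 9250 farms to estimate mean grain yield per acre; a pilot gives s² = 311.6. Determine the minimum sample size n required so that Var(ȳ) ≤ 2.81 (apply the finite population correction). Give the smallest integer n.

110

Without fpc, n₀ = s²/D = 311.6/2.81 = 110.8897.
With fpc, (1 − n/N)·s²/n ≤ D requires n ≥ n₀/(1 + n₀/N) = 110.8897/(1 + 110.8897/9250) = 109.5761.
Rounding up, n = 110.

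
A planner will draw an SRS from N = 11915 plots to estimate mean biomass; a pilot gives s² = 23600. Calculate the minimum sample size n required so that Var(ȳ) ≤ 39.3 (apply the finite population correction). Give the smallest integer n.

572

Without fpc, n₀ = s²/D = 23600/39.3 = 600.5089.
With fpc, (1 − n/N)·s²/n ≤ D requires n ≥ n₀/(1 + n₀/N) = 600.5089/(1 + 600.5089/11915) = 571.6958.
Rounding up, n = 572.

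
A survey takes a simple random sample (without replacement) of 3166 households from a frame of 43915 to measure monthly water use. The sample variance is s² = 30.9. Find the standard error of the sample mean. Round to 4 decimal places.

0.0952

Under SRS without replacement, Var(ȳ) = (1 − f)·s²/n with f = n/N = 3166/43915 = 0.07209382.
Var(ȳ) = (1 − 0.07209382)·30.9/3166 = 0.92790618·0.0097599495 = 0.0090563174.
SE(ȳ) = √(0.0090563174) = 0.0952.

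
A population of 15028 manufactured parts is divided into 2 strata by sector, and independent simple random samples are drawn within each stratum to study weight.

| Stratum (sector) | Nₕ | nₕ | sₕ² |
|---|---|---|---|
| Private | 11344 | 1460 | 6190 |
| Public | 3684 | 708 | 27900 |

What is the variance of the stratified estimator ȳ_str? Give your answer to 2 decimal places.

4.02

Var(ȳ_str) = Σₕ Wₕ²(1 − fₕ)sₕ²/nₕ with Wₕ = Nₕ/N, N = 15028.
Private: Wₕ = 0.75485760; term = 0.75485760²·(1 − 0.12870240)·6190/1460 = 2.1049141.
Public: Wₕ = 0.24514240; term = 0.24514240²·(1 − 0.19218241)·27900/708 = 1.9130271.
Sum = 4.0179412.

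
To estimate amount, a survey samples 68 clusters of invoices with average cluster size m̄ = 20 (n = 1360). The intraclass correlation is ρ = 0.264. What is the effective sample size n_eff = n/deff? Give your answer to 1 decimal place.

226.1

deff = 1 + (20 − 1)·0.264 = 1 + 5.016 = 6.016.
n_eff = 1360 / 6.016 = 226.1.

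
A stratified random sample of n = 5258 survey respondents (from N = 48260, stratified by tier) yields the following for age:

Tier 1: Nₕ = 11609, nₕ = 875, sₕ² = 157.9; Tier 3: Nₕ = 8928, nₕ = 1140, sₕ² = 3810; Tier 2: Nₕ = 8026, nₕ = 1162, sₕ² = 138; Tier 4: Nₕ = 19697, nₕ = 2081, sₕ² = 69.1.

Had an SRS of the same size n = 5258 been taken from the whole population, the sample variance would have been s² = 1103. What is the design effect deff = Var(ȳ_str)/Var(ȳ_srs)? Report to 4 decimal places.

Var(ȳ_str) = Σ Wₕ²(1−fₕ)sₕ²/nₕ with Wₕ = Nₕ/48260:
  Tier 1: (11609/48260)²·(1−875/11609)·157.9/875 = 0.0096550793
  Tier 3: (8928/48260)²·(1−1140/8928)·3810/1140 = 0.099775891
  Tier 2: (8026/48260)²·(1−1162/8026)·138/1162 = 0.0028091489
  Tier 4: (19697/48260)²·(1−2081/19697)·69.1/2081 = 0.0049469636
  → Var(ȳ_str) = 0.11718708.
Var(ȳ_srs) = (1 − 5258/48260)·1103/5258 = 0.18692021.
deff = 0.11718708 / 0.18692021 = 0.6269.

0.6269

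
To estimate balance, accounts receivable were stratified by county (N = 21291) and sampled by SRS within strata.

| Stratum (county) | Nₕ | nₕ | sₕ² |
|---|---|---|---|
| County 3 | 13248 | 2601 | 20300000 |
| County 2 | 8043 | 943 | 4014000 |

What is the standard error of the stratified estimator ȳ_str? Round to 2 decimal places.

Var(ȳ_str) = Σₕ Wₕ²(1 − fₕ)sₕ²/nₕ with Wₕ = Nₕ/N, N = 21291.
County 3: Wₕ = 0.62223475; term = 0.62223475²·(1 − 0.19633152)·20300000/2601 = 2428.517.
County 2: Wₕ = 0.37776525; term = 0.37776525²·(1 − 0.11724481)·4014000/943 = 536.2286.
Sum = 2964.7456.
SE = √(2964.7456) = 54.45.

54.45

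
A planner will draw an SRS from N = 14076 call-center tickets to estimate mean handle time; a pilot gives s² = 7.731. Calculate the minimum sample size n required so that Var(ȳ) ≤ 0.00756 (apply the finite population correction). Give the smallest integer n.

954

Without fpc, n₀ = s²/D = 7.731/0.00756 = 1022.6190.
With fpc, (1 − n/N)·s²/n ≤ D requires n ≥ n₀/(1 + n₀/N) = 1022.6190/(1 + 1022.6190/14076) = 953.3577.
Rounding up, n = 954.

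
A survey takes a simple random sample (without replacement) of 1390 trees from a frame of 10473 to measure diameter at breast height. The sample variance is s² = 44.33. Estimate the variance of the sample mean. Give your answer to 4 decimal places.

Under SRS without replacement, Var(ȳ) = (1 − f)·s²/n with f = n/N = 1390/10473 = 0.13272224.
Var(ȳ) = (1 − 0.13272224)·44.33/1390 = 0.86727776·0.031892086 = 0.027659297.

0.0277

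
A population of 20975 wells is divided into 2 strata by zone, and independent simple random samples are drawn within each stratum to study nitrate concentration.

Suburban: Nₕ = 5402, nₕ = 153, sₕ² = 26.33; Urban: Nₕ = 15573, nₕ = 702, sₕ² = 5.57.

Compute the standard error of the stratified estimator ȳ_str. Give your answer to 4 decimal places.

Var(ȳ_str) = Σₕ Wₕ²(1 − fₕ)sₕ²/nₕ with Wₕ = Nₕ/N, N = 20975.
Suburban: Wₕ = 0.25754470; term = 0.25754470²·(1 − 0.02832284)·26.33/153 = 0.011091407.
Urban: Wₕ = 0.74245530; term = 0.74245530²·(1 − 0.04507802)·5.57/702 = 0.0041766357.
Sum = 0.015268043.
SE = √(0.015268043) = 0.1236.

0.1236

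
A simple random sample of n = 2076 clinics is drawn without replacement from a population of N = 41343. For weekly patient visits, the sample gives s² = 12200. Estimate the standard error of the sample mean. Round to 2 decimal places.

2.36

Under SRS without replacement, Var(ȳ) = (1 − f)·s²/n with f = n/N = 2076/41343 = 0.05021406.
Var(ȳ) = (1 − 0.05021406)·12200/2076 = 0.94978594·5.8766859 = 5.5815937.
SE(ȳ) = √(5.5815937) = 2.36.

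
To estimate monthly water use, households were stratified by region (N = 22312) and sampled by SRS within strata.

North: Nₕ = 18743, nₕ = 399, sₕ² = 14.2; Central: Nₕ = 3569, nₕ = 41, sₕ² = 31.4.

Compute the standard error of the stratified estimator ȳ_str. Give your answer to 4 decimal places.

0.2096

Var(ȳ_str) = Σₕ Wₕ²(1 − fₕ)sₕ²/nₕ with Wₕ = Nₕ/N, N = 22312.
North: Wₕ = 0.84004123; term = 0.84004123²·(1 − 0.02128795)·14.2/399 = 0.024579418.
Central: Wₕ = 0.15995877; term = 0.15995877²·(1 − 0.01148781)·31.4/41 = 0.019370637.
Sum = 0.043950055.
SE = √(0.043950055) = 0.2096.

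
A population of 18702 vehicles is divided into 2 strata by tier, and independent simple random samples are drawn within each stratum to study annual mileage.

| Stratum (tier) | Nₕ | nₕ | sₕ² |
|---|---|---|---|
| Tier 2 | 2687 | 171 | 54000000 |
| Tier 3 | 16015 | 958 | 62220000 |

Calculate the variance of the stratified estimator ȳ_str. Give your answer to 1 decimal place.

50880.7

Var(ȳ_str) = Σₕ Wₕ²(1 − fₕ)sₕ²/nₕ with Wₕ = Nₕ/N, N = 18702.
Tier 2: Wₕ = 0.14367447; term = 0.14367447²·(1 − 0.06363975)·54000000/171 = 6103.7937.
Tier 3: Wₕ = 0.85632553; term = 0.85632553²·(1 − 0.05981892)·62220000/958 = 44776.876.
Sum = 50880.67.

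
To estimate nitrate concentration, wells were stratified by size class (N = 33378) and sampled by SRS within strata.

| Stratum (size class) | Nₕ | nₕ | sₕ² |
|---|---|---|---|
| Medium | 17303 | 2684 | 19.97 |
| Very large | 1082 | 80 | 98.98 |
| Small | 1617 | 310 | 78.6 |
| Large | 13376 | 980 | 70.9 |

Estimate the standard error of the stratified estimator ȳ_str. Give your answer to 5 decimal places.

0.11892

Var(ȳ_str) = Σₕ Wₕ²(1 − fₕ)sₕ²/nₕ with Wₕ = Nₕ/N, N = 33378.
Medium: Wₕ = 0.51839535; term = 0.51839535²·(1 − 0.15511761)·19.97/2684 = 0.0016893281.
Very large: Wₕ = 0.03241656; term = 0.03241656²·(1 − 0.07393715)·98.98/80 = 0.0012040148.
Small: Wₕ = 0.04844508; term = 0.04844508²·(1 − 0.19171305)·78.6/310 = 4.8097869 × 10^-4.
Large: Wₕ = 0.40074300; term = 0.40074300²·(1 − 0.07326555)·70.9/980 = 0.010767314.
Sum = 0.014141636.
SE = √(0.014141636) = 0.11892.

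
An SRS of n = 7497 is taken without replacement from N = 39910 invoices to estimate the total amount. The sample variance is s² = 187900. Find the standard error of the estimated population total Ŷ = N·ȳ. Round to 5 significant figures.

Var(Ŷ) = N²·Var(ȳ) = N²·(1 − n/N)·s²/n.
f = 7497/39910 = 0.18784766; Var(ȳ) = 0.81215234·187900/7497 = 20.355265.
Var(Ŷ) = 39910² · 20.355265 = 3.2422031 × 10^10.
SE(Ŷ) = √(3.2422031 × 10^10) = 180060.

180060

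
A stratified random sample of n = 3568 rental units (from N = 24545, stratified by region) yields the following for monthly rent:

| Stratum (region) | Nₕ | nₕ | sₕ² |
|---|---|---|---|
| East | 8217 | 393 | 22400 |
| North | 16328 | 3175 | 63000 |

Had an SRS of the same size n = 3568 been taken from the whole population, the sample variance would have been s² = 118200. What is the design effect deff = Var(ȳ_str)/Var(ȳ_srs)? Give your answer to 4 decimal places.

0.4647

Var(ȳ_str) = Σ Wₕ²(1−fₕ)sₕ²/nₕ with Wₕ = Nₕ/24545:
  East: (8217/24545)²·(1−393/8217)·22400/393 = 6.0823516
  North: (16328/24545)²·(1−3175/16328)·63000/3175 = 7.0734055
  → Var(ȳ_str) = 13.155757.
Var(ȳ_srs) = (1 − 3568/24545)·118200/3568 = 28.312158.
deff = 13.155757 / 28.312158 = 0.4647.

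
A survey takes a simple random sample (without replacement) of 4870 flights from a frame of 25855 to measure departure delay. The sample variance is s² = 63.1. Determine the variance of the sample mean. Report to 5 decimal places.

0.01052

Under SRS without replacement, Var(ȳ) = (1 − f)·s²/n with f = n/N = 4870/25855 = 0.18835815.
Var(ȳ) = (1 − 0.18835815)·63.1/4870 = 0.81164185·0.012956879 = 0.010516345.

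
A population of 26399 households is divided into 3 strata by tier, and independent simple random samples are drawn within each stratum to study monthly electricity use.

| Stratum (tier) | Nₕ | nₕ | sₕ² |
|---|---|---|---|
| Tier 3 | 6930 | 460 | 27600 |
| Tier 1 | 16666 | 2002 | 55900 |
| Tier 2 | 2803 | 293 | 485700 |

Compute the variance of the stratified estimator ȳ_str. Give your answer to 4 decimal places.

Var(ȳ_str) = Σₕ Wₕ²(1 − fₕ)sₕ²/nₕ with Wₕ = Nₕ/N, N = 26399.
Tier 3: Wₕ = 0.26250994; term = 0.26250994²·(1 − 0.06637807)·27600/460 = 3.8602356.
Tier 1: Wₕ = 0.63131179; term = 0.63131179²·(1 − 0.12012480)·55900/2002 = 9.7916665.
Tier 2: Wₕ = 0.10617826; term = 0.10617826²·(1 − 0.10453086)·485700/293 = 16.73487.
Sum = 30.386772.

30.3868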